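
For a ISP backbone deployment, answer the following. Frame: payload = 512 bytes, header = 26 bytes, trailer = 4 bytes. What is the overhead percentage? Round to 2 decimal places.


Given: payload = 512 B, header = 26 B, trailer = 4 B
Overhead bytes = header + trailer = 26 + 4 = 30
Total frame = payload + overhead = 512 + 30 = 542
Overhead % = 30 / 542 * 100 = 5.5351% -> 5.54% (2 dp)

5.54


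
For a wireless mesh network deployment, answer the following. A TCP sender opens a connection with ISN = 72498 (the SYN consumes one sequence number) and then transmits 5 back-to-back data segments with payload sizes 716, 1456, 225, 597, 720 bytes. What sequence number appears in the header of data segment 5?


The SYN occupies sequence number ISN = 72498, so the first data byte is ISN + 1 = 72499.
SEQ of data segment i = (ISN + 1) + sum of payload sizes of segments 1..i-1.
Segment 1: SEQ = 72499, payload = 716 bytes
Segment 2: SEQ = 73215, payload = 1456 bytes
Segment 3: SEQ = 74671, payload = 225 bytes
Segment 4: SEQ = 74896, payload = 597 bytes
Segment 5: SEQ = 75493, payload = 720 bytes
SEQ of segment 5 = 72499 + 716 + 1456 + 225 + 597 = 75493

75493


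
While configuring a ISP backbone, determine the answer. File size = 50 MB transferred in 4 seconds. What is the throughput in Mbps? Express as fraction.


Given: file = 50 MB, time = 4 s
File in Mb = 50 * 8 = 400 Mb
Throughput = 400 / 4 Mbps
Throughput = 100 Mbps

100


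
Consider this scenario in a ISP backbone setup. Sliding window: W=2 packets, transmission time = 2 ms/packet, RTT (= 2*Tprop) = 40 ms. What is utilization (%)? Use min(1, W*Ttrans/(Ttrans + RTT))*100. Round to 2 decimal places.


Given: W = 2, Ttrans = 2 ms, RTT = 40 ms (= 2 * Tprop, Tprop = 20 ms)
Cycle time = Ttrans + RTT = 2 + 40 = 42 ms (first packet sent until its ACK returns)
W * Ttrans = 2 * 2 = 4 ms of sending per cycle
W * Ttrans / (Ttrans + RTT) = 4 / 42 = 0.095238
U = min(1, 0.095238) = 0.095238
U% = 9.52%

9.52


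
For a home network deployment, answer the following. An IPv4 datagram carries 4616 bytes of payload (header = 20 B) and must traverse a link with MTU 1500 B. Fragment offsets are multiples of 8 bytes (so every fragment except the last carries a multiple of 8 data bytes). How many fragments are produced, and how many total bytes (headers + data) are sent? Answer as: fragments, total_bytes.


Max data per non-final fragment = floor((MTU - header)/8)*8 = floor((1500 - 20)/8)*8 = floor(1480/8)*8 = 1480 B
Final fragment needs no 8-byte alignment: it can carry up to MTU - header = 1480 B
Non-final fragments needed = ceil((payload - 1480) / 1480) = ceil(3136/1480) = ceil(2.1189) = 3
Number of fragments = 3 + 1 = 4
Fragment sizes (data): 3 * 1480 B + 176 B (last, 176 <= 1480 OK)
Total bytes sent = payload + n_frags * header = 4616 + 4*20 = 4616 + 80 = 4696 B

4, 4696


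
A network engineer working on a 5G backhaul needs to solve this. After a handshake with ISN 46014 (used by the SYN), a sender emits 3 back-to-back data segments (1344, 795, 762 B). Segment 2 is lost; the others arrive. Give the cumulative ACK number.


SYN uses sequence number 46014; first data byte = ISN + 1 = 46015.
Segment 1: SEQ = 46015, len = 1344 B, covers [46015, 47358]
Segment 2: SEQ = 47359, len = 795 B, covers [47359, 48153] [LOST]
Segment 3: SEQ = 48154, len = 762 B, covers [48154, 48915]
In-order data received: bytes [46015, 47358] (segments 1..1).
Segment 2 missing -> gap begins at byte 47359; later segments buffered out of order.
Cumulative ACK = next expected in-order byte = 46015 + 1344 = 47359

47359


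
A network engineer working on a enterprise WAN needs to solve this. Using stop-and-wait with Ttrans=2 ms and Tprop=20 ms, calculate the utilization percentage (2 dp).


Given: Ttrans = 2 ms, Tprop = 20 ms
RTT = 2 * Tprop = 2 * 20 = 40 ms
U = Ttrans / (Ttrans + RTT)
U = 2 / (2 + 40)
U = 2 / 42 = 0.047619
U% = 4.76%

4.76


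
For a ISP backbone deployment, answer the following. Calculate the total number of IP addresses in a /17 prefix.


Given: CIDR prefix /17
Host bits = 32 - 17 = 15
Total addresses = 2^15 = 32768

32768


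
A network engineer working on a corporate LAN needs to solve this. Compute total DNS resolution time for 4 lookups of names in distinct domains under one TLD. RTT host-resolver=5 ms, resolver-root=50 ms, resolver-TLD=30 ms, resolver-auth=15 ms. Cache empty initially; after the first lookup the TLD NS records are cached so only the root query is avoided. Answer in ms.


Lookup 1 (cold cache): local + root + TLD + auth = 5 + 50 + 30 + 15 = 100 ms
Lookups 2..4 (TLD NS cached -> skip root; new domain -> still ask TLD and auth): local + TLD + auth = 5 + 30 + 15 = 50 ms each
Remaining 3 lookups: 3 * 50 = 150 ms
Total = 100 + 150 = 250 ms

250


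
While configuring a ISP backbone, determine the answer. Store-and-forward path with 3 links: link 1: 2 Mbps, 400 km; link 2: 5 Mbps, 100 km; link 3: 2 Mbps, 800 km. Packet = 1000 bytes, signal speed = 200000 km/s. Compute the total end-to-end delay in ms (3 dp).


Packet = 1000 bytes = 8000 bits. Store-and-forward: sum (t_trans + t_prop) per link.
Link 1: t_trans = 8000/(2*10^6) s = 4.0000 ms; t_prop = 400/200000 s = 2.0000 ms; subtotal = 6.0000 ms
Link 2: t_trans = 8000/(5*10^6) s = 1.6000 ms; t_prop = 100/200000 s = 0.5000 ms; subtotal = 2.1000 ms
Link 3: t_trans = 8000/(2*10^6) s = 4.0000 ms; t_prop = 800/200000 s = 4.0000 ms; subtotal = 8.0000 ms
End-to-end = 6.0000 + 2.1000 + 8.0000 = 16.1000 ms -> 16.100 ms (3 dp)

16.100


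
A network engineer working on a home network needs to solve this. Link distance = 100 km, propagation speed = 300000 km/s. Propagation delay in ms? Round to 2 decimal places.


Given: distance = 100 km, speed = 300000 km/s
Delay = distance / speed = 100 / 300000 seconds
Delay in ms = 100 * 1000 / 300000
Delay = 0.3333 ms
Rounded to 2 dp = 0.33 ms

0.33


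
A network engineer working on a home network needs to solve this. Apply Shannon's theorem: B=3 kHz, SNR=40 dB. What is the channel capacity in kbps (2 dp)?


Given: B = 3 kHz, SNR = 40 dB
SNR linear = 10^(40/10) = 10000
1 + SNR = 10001
log2(10001) = 13.2878566418
C = 3 * 1000 * 13.2878566418 = 39863.5699 bps
C = 39.863570 kbps -> 39.86 kbps (2 dp)

39.86


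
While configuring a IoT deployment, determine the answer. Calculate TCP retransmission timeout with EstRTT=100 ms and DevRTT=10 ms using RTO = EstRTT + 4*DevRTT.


Given: EstRTT = 100 ms, DevRTT = 10 ms
Timeout = EstRTT + 4 * DevRTT
4 * DevRTT = 4 * 10 = 40
Timeout = 100 + 40 = 140 ms

140


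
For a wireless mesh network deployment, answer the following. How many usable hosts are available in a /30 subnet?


Given: subnet mask /30
Host bits = 32 - 30 = 2
Total addresses = 2^2 = 4
Usable hosts = 4 - 2 (network + broadcast) = 2

2


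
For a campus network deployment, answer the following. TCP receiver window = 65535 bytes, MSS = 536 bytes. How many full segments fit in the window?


Given: RWND = 65535 bytes, MSS = 536 bytes
Full segments = floor(RWND / MSS)
Full segments = floor(65535 / 536)
Full segments = floor(122.2668) = 122

122


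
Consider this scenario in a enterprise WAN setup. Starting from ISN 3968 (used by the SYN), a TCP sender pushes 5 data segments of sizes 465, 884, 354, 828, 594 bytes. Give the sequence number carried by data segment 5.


The SYN occupies sequence number ISN = 3968, so the first data byte is ISN + 1 = 3969.
SEQ of data segment i = (ISN + 1) + sum of payload sizes of segments 1..i-1.
Segment 1: SEQ = 3969, payload = 465 bytes
Segment 2: SEQ = 4434, payload = 884 bytes
Segment 3: SEQ = 5318, payload = 354 bytes
Segment 4: SEQ = 5672, payload = 828 bytes
Segment 5: SEQ = 6500, payload = 594 bytes
SEQ of segment 5 = 3969 + 465 + 884 + 354 + 828 = 6500

6500


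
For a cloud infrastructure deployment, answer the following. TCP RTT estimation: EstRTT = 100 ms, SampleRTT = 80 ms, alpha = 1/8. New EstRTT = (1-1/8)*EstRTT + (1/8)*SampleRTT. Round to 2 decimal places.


Given: EstRTT = 100 ms, SampleRTT = 80 ms, alpha = 1/8
New EstRTT = (1 - alpha) * EstRTT + alpha * SampleRTT
(7/8) * 100 = 87.5
(1/8) * 80 = 10
New EstRTT = 87.5 + 10 = 97.5 ms -> 97.50 ms (2 dp)

97.50


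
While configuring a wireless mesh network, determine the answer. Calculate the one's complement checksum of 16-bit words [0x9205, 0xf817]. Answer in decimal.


Given words: [0x9205, 0xf817]
Step 1: Sum all words
Raw sum = 37381 + 63511 = 100892
Step 2: Fold carry: (35356 + 1) = 35357
One's complement = ~35357 & 0xFFFF = 30178

30178


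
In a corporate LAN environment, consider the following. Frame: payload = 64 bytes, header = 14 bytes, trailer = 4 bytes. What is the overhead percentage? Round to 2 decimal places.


Given: payload = 64 B, header = 14 B, trailer = 4 B
Overhead bytes = header + trailer = 14 + 4 = 18
Total frame = payload + overhead = 64 + 18 = 82
Overhead % = 18 / 82 * 100 = 21.9512% -> 21.95% (2 dp)

21.95


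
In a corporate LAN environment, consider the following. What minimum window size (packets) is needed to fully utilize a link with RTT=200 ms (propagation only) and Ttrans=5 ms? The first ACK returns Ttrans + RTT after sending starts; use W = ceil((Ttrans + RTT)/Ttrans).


Given: Ttrans = 5 ms, RTT = 200 ms (= 2 * Tprop, Tprop = 100 ms)
Time until first ACK returns = Ttrans + RTT = 5 + 200 = 205 ms
Need W * Ttrans >= Ttrans + RTT  ->  W >= (Ttrans + RTT) / Ttrans
(Ttrans + RTT) / Ttrans = 205 / 5 = 41
W_min = ceil(41) = 41

41


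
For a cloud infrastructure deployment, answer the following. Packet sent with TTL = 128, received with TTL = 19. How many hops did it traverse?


Given: initial TTL = 128, received TTL = 19
Hops = initial TTL - received TTL
Hops = 128 - 19 = 109

109


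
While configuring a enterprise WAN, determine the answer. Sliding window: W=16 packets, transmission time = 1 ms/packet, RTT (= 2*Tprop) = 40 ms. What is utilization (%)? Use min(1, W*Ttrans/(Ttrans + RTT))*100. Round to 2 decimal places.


Given: W = 16, Ttrans = 1 ms, RTT = 40 ms (= 2 * Tprop, Tprop = 20 ms)
Cycle time = Ttrans + RTT = 1 + 40 = 41 ms (first packet sent until its ACK returns)
W * Ttrans = 16 * 1 = 16 ms of sending per cycle
W * Ttrans / (Ttrans + RTT) = 16 / 41 = 0.390244
U = min(1, 0.390244) = 0.390244
U% = 39.02%

39.02


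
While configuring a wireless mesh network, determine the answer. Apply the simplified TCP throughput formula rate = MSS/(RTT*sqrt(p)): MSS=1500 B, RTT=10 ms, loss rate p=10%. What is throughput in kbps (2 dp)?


Given: MSS = 1500 bytes, RTT = 10 ms, loss = 10%
RTT in seconds = 10 / 1000 = 0.01
Loss rate = 10% = 0.1
sqrt(loss) = sqrt(0.1) = 0.316227766017
Throughput (bytes/s) = 1500 / (0.01 * 0.316227766017) = 474341.6490
Throughput (kbps) = 474341.6490 * 8 / 1000 = 3794.733192 -> 3794.73 kbps (2 dp)

3794.73


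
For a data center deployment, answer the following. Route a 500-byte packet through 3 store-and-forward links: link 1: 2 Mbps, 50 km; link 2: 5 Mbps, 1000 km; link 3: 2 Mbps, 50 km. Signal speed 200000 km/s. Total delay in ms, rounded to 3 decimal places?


Packet = 500 bytes = 4000 bits. Store-and-forward: sum (t_trans + t_prop) per link.
Link 1: t_trans = 4000/(2*10^6) s = 2.0000 ms; t_prop = 50/200000 s = 0.2500 ms; subtotal = 2.2500 ms
Link 2: t_trans = 4000/(5*10^6) s = 0.8000 ms; t_prop = 1000/200000 s = 5.0000 ms; subtotal = 5.8000 ms
Link 3: t_trans = 4000/(2*10^6) s = 2.0000 ms; t_prop = 50/200000 s = 0.2500 ms; subtotal = 2.2500 ms
End-to-end = 2.2500 + 5.8000 + 2.2500 = 10.3000 ms -> 10.300 ms (3 dp)

10.300


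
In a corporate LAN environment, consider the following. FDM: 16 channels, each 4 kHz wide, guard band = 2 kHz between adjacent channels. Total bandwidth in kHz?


Given: 16 channels, 4 kHz each, guard = 2 kHz
Channel bandwidth = 16 * 4 = 64 kHz
Guard bands = 15 gaps * 2 kHz = 30 kHz
Total = 64 + 30 = 94 kHz

94


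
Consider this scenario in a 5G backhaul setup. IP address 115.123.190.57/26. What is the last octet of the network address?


Given: IP = 115.123.190.57, prefix = /26
Subnet mask = 255.255.255.192
Last octet of IP: 57
Last octet of mask: 192
Network last octet = 57 AND 192 = 0

0


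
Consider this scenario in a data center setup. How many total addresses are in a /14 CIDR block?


Given: CIDR prefix /14
Host bits = 32 - 14 = 18
Total addresses = 2^18 = 262144

262144


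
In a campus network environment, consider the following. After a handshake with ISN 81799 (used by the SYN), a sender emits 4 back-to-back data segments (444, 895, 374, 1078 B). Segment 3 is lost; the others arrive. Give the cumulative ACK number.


SYN uses sequence number 81799; first data byte = ISN + 1 = 81800.
Segment 1: SEQ = 81800, len = 444 B, covers [81800, 82243]
Segment 2: SEQ = 82244, len = 895 B, covers [82244, 83138]
Segment 3: SEQ = 83139, len = 374 B, covers [83139, 83512] [LOST]
Segment 4: SEQ = 83513, len = 1078 B, covers [83513, 84590]
In-order data received: bytes [81800, 83138] (segments 1..2).
Segment 3 missing -> gap begins at byte 83139; later segments buffered out of order.
Cumulative ACK = next expected in-order byte = 81800 + 444 + 895 = 83139

83139


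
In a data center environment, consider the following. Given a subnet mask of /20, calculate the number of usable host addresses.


Given: subnet mask /20
Host bits = 32 - 20 = 12
Total addresses = 2^12 = 4096
Usable hosts = 4096 - 2 (network + broadcast) = 4094

4094


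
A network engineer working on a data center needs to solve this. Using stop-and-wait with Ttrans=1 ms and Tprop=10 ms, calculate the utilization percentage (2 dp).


Given: Ttrans = 1 ms, Tprop = 10 ms
RTT = 2 * Tprop = 2 * 10 = 20 ms
U = Ttrans / (Ttrans + RTT)
U = 1 / (1 + 20)
U = 1 / 21 = 0.047619
U% = 4.76%

4.76


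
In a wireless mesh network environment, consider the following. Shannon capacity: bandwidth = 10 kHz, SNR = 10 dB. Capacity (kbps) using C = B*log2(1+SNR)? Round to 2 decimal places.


Given: B = 10 kHz, SNR = 10 dB
SNR linear = 10^(10/10) = 10
1 + SNR = 11
log2(11) = 3.4594316186
C = 10 * 1000 * 3.4594316186 = 34594.3162 bps
C = 34.594316 kbps -> 34.59 kbps (2 dp)

34.59


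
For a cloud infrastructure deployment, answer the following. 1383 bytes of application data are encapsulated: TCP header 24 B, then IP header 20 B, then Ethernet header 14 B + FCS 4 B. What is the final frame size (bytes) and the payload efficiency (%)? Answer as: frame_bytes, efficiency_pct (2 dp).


TCP segment = 1383 + 24 = 1407 B
IP packet = 1407 + 20 = 1427 B
Ethernet frame = 1427 + 14 + 4 = 1445 B
Efficiency = app / frame = 1383 / 1445 = 0.957093 = 95.7093% -> 95.71% (2 dp)

1445, 95.71


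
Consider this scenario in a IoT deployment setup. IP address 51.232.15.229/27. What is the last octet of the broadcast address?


Given: IP = 51.232.15.229, prefix = /27
Host bits = 32 - 27 = 5
Network last octet = 229 AND mask = 224
Host part size = 2^5 - 1 = 31
Broadcast last octet = 224 OR 31 = 255

255


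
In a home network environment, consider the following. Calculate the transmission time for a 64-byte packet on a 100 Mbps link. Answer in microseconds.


Given: packet = 64 bytes, bandwidth = 100 Mbps
Packet in bits = 64 * 8 = 512 bits
Bandwidth = 100 * 10^6 = 100000000 bps
Time = 512 / 100000000 seconds
Time in us = 512 * 10^6 / 100000000 = 5.12

5.12


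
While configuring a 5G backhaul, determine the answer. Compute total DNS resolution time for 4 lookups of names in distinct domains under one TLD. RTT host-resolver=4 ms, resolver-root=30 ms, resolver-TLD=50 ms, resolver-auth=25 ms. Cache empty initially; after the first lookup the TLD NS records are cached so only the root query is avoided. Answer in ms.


Lookup 1 (cold cache): local + root + TLD + auth = 4 + 30 + 50 + 25 = 109 ms
Lookups 2..4 (TLD NS cached -> skip root; new domain -> still ask TLD and auth): local + TLD + auth = 4 + 50 + 25 = 79 ms each
Remaining 3 lookups: 3 * 79 = 237 ms
Total = 109 + 237 = 346 ms

346


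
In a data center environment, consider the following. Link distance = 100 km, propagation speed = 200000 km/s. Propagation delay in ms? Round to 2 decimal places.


Given: distance = 100 km, speed = 200000 km/s
Delay = distance / speed = 100 / 200000 seconds
Delay in ms = 100 * 1000 / 200000
Delay = 0.5000 ms
Rounded to 2 dp = 0.50 ms

0.50


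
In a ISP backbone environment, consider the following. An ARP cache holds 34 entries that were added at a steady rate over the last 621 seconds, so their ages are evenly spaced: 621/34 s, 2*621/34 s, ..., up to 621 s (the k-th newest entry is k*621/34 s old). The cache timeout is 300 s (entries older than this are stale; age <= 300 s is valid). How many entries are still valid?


Ages are k * 621/34 s for k = 1..34 (spacing = 18.2647 s).
Entry k is valid iff k * 621/34 <= 300 iff k <= 34 * 300 / 621 = 16.4251
n_valid = floor(16.4251) = 16
(n_stale = 34 - 16 = 18)

16


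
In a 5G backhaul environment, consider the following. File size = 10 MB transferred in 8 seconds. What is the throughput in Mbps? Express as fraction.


Given: file = 10 MB, time = 8 s
File in Mb = 10 * 8 = 80 Mb
Throughput = 80 / 8 Mbps
Throughput = 10 Mbps

10


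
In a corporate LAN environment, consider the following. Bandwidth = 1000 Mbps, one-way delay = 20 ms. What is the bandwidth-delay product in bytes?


Given: bandwidth = 1000 Mbps, delay = 20 ms
BDP in bits = 1000 * 10^6 * 20 / 1000
BDP in bits = 20000000
BDP in bytes = 20000000 / 8 = 2500000

2500000


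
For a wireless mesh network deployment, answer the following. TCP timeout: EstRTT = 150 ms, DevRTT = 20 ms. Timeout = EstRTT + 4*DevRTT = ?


Given: EstRTT = 150 ms, DevRTT = 20 ms
Timeout = EstRTT + 4 * DevRTT
4 * DevRTT = 4 * 20 = 80
Timeout = 150 + 80 = 230 ms

230


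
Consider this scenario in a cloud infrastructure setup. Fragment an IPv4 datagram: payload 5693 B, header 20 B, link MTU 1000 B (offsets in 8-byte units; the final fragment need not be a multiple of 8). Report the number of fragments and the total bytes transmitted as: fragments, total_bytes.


Max data per non-final fragment = floor((MTU - header)/8)*8 = floor((1000 - 20)/8)*8 = floor(980/8)*8 = 976 B
Final fragment needs no 8-byte alignment: it can carry up to MTU - header = 980 B
Non-final fragments needed = ceil((payload - 980) / 976) = ceil(4713/976) = ceil(4.8289) = 5
Number of fragments = 5 + 1 = 6
Fragment sizes (data): 5 * 976 B + 813 B (last, 813 <= 980 OK)
Total bytes sent = payload + n_frags * header = 5693 + 6*20 = 5693 + 120 = 5813 B

6, 5813


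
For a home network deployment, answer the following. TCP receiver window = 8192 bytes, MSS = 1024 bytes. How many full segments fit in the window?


Given: RWND = 8192 bytes, MSS = 1024 bytes
Full segments = floor(RWND / MSS)
Full segments = floor(8192 / 1024)
Full segments = floor(8.0) = 8

8


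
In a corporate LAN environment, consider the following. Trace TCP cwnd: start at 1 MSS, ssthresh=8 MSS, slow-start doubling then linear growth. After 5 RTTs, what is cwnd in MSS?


RTT 0: cwnd = 1 MSS (initial)
RTT 1: cwnd = 2 MSS (slow start, doubled)
RTT 2: cwnd = 4 MSS (slow start, doubled)
RTT 3: cwnd = 8 MSS (slow start, doubled)
RTT 4: cwnd = 9 MSS (congestion avoidance, +1)
RTT 5: cwnd = 10 MSS (congestion avoidance, +1)

10


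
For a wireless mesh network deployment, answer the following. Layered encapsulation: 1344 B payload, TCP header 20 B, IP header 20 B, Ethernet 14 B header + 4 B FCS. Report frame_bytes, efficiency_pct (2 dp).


TCP segment = 1344 + 20 = 1364 B
IP packet = 1364 + 20 = 1384 B
Ethernet frame = 1384 + 14 + 4 = 1402 B
Efficiency = app / frame = 1344 / 1402 = 0.958631 = 95.8631% -> 95.86% (2 dp)

1402, 95.86


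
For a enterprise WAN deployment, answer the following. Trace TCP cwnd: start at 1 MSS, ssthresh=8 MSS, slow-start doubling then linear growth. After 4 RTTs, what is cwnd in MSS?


RTT 0: cwnd = 1 MSS (initial)
RTT 1: cwnd = 2 MSS (slow start, doubled)
RTT 2: cwnd = 4 MSS (slow start, doubled)
RTT 3: cwnd = 8 MSS (slow start, doubled)
RTT 4: cwnd = 9 MSS (congestion avoidance, +1)

9


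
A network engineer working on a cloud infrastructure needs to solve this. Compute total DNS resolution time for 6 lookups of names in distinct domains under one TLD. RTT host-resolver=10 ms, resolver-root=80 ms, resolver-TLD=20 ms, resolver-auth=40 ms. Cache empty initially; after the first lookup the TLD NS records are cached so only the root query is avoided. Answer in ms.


Lookup 1 (cold cache): local + root + TLD + auth = 10 + 80 + 20 + 40 = 150 ms
Lookups 2..6 (TLD NS cached -> skip root; new domain -> still ask TLD and auth): local + TLD + auth = 10 + 20 + 40 = 70 ms each
Remaining 5 lookups: 5 * 70 = 350 ms
Total = 150 + 350 = 500 ms

500


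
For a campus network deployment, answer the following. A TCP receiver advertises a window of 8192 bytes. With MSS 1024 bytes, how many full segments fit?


Given: RWND = 8192 bytes, MSS = 1024 bytes
Full segments = floor(RWND / MSS)
Full segments = floor(8192 / 1024)
Full segments = floor(8.0) = 8

8


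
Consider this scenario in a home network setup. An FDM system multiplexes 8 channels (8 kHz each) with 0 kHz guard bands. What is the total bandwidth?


Given: 8 channels, 8 kHz each, guard = 0 kHz
Channel bandwidth = 8 * 8 = 64 kHz
Guard bands = 7 gaps * 0 kHz = 0 kHz
Total = 64 + 0 = 64 kHz

64


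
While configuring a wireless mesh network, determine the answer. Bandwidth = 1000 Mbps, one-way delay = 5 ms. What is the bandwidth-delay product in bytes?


Given: bandwidth = 1000 Mbps, delay = 5 ms
BDP in bits = 1000 * 10^6 * 5 / 1000
BDP in bits = 5000000
BDP in bytes = 5000000 / 8 = 625000

625000


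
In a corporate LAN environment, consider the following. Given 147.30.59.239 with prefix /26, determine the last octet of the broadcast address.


Given: IP = 147.30.59.239, prefix = /26
Host bits = 32 - 26 = 6
Network last octet = 239 AND mask = 192
Host part size = 2^6 - 1 = 63
Broadcast last octet = 192 OR 63 = 255

255


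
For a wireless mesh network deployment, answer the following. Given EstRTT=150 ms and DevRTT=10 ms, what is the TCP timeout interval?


Given: EstRTT = 150 ms, DevRTT = 10 ms
Timeout = EstRTT + 4 * DevRTT
4 * DevRTT = 4 * 10 = 40
Timeout = 150 + 40 = 190 ms

190


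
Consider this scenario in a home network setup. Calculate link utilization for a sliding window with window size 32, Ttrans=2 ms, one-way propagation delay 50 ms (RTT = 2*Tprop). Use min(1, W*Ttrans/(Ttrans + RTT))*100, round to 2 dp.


Given: W = 32, Ttrans = 2 ms, RTT = 100 ms (= 2 * Tprop, Tprop = 50 ms)
Cycle time = Ttrans + RTT = 2 + 100 = 102 ms (first packet sent until its ACK returns)
W * Ttrans = 32 * 2 = 64 ms of sending per cycle
W * Ttrans / (Ttrans + RTT) = 64 / 102 = 0.627451
U = min(1, 0.627451) = 0.627451
U% = 62.75%

62.75


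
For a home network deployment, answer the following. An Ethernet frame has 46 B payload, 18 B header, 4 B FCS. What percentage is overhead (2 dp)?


Given: payload = 46 B, header = 18 B, trailer = 4 B
Overhead bytes = header + trailer = 18 + 4 = 22
Total frame = payload + overhead = 46 + 22 = 68
Overhead % = 22 / 68 * 100 = 32.3529% -> 32.35% (2 dp)

32.35


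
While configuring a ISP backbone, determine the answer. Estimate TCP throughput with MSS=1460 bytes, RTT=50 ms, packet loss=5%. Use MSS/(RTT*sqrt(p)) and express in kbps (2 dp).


Given: MSS = 1460 bytes, RTT = 50 ms, loss = 5%
RTT in seconds = 50 / 1000 = 0.05
Loss rate = 5% = 0.05
sqrt(loss) = sqrt(0.05) = 0.223606797750
Throughput (bytes/s) = 1460 / (0.05 * 0.223606797750) = 130586.3699
Throughput (kbps) = 130586.3699 * 8 / 1000 = 1044.690959 -> 1044.69 kbps (2 dp)

1044.69


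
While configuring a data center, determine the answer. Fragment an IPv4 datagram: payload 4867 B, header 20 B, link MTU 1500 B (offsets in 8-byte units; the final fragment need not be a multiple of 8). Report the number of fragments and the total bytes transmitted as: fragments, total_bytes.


Max data per non-final fragment = floor((MTU - header)/8)*8 = floor((1500 - 20)/8)*8 = floor(1480/8)*8 = 1480 B
Final fragment needs no 8-byte alignment: it can carry up to MTU - header = 1480 B
Non-final fragments needed = ceil((payload - 1480) / 1480) = ceil(3387/1480) = ceil(2.2885) = 3
Number of fragments = 3 + 1 = 4
Fragment sizes (data): 3 * 1480 B + 427 B (last, 427 <= 1480 OK)
Total bytes sent = payload + n_frags * header = 4867 + 4*20 = 4867 + 80 = 4947 B

4, 4947


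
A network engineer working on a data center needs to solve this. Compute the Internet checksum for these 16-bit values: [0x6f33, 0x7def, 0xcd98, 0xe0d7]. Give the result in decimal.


Given words: [0x6f33, 0x7def, 0xcd98, 0xe0d7]
Step 1: Sum all words
Raw sum = 28467 + 32239 + 52632 + 57559 = 170897
Step 2: Fold carry: (39825 + 2) = 39827
One's complement = ~39827 & 0xFFFF = 25708

25708


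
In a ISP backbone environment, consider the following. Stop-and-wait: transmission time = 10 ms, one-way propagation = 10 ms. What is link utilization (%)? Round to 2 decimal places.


Given: Ttrans = 10 ms, Tprop = 10 ms
RTT = 2 * Tprop = 2 * 10 = 20 ms
U = Ttrans / (Ttrans + RTT)
U = 10 / (10 + 20)
U = 10 / 30 = 0.333333
U% = 33.33%

33.33


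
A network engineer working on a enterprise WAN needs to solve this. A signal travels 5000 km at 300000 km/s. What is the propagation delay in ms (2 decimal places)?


Given: distance = 5000 km, speed = 300000 km/s
Delay = distance / speed = 5000 / 300000 seconds
Delay in ms = 5000 * 1000 / 300000
Delay = 16.6667 ms
Rounded to 2 dp = 16.67 ms

16.67


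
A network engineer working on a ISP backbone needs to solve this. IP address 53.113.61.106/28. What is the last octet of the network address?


Given: IP = 53.113.61.106, prefix = /28
Subnet mask = 255.255.255.240
Last octet of IP: 106
Last octet of mask: 240
Network last octet = 106 AND 240 = 96

96


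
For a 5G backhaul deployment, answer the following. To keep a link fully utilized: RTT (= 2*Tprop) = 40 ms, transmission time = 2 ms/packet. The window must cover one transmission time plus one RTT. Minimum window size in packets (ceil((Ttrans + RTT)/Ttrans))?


Given: Ttrans = 2 ms, RTT = 40 ms (= 2 * Tprop, Tprop = 20 ms)
Time until first ACK returns = Ttrans + RTT = 2 + 40 = 42 ms
Need W * Ttrans >= Ttrans + RTT  ->  W >= (Ttrans + RTT) / Ttrans
(Ttrans + RTT) / Ttrans = 42 / 2 = 21
W_min = ceil(21) = 21

21


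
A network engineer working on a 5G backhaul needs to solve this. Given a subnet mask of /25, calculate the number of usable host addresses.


Given: subnet mask /25
Host bits = 32 - 25 = 7
Total addresses = 2^7 = 128
Usable hosts = 128 - 2 (network + broadcast) = 126

126


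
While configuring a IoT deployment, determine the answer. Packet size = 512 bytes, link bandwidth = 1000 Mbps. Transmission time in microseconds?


Given: packet = 512 bytes, bandwidth = 1000 Mbps
Packet in bits = 512 * 8 = 4096 bits
Bandwidth = 1000 * 10^6 = 1000000000 bps
Time = 4096 / 1000000000 seconds
Time in us = 4096 * 10^6 / 1000000000 = 4.096

4.096


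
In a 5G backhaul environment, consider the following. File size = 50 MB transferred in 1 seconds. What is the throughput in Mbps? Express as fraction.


Given: file = 50 MB, time = 1 s
File in Mb = 50 * 8 = 400 Mb
Throughput = 400 / 1 Mbps
Throughput = 400 Mbps

400


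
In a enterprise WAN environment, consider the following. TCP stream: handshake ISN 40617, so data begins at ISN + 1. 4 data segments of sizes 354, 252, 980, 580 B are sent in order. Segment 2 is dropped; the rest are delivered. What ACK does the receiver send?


SYN uses sequence number 40617; first data byte = ISN + 1 = 40618.
Segment 1: SEQ = 40618, len = 354 B, covers [40618, 40971]
Segment 2: SEQ = 40972, len = 252 B, covers [40972, 41223] [LOST]
Segment 3: SEQ = 41224, len = 980 B, covers [41224, 42203]
Segment 4: SEQ = 42204, len = 580 B, covers [42204, 42783]
In-order data received: bytes [40618, 40971] (segments 1..1).
Segment 2 missing -> gap begins at byte 40972; later segments buffered out of order.
Cumulative ACK = next expected in-order byte = 40618 + 354 = 40972

40972


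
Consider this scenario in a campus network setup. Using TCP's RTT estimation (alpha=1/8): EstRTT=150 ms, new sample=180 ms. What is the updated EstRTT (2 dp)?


Given: EstRTT = 150 ms, SampleRTT = 180 ms, alpha = 1/8
New EstRTT = (1 - alpha) * EstRTT + alpha * SampleRTT
(7/8) * 150 = 131.25
(1/8) * 180 = 22.5
New EstRTT = 131.25 + 22.5 = 153.75 ms -> 153.75 ms (2 dp)

153.75


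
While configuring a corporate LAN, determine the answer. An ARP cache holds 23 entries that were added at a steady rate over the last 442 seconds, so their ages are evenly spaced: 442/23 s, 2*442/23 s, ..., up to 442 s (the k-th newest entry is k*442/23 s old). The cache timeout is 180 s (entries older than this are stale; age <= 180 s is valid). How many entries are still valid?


Ages are k * 442/23 s for k = 1..23 (spacing = 19.2174 s).
Entry k is valid iff k * 442/23 <= 180 iff k <= 23 * 180 / 442 = 9.3665
n_valid = floor(9.3665) = 9
(n_stale = 23 - 9 = 14)

9


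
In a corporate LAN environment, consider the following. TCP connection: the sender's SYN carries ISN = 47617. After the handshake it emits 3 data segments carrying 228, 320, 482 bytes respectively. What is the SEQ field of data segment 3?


The SYN occupies sequence number ISN = 47617, so the first data byte is ISN + 1 = 47618.
SEQ of data segment i = (ISN + 1) + sum of payload sizes of segments 1..i-1.
Segment 1: SEQ = 47618, payload = 228 bytes
Segment 2: SEQ = 47846, payload = 320 bytes
Segment 3: SEQ = 48166, payload = 482 bytes
SEQ of segment 3 = 47618 + 228 + 320 = 48166

48166


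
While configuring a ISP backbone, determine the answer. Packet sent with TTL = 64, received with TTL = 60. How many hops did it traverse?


Given: initial TTL = 64, received TTL = 60
Hops = initial TTL - received TTL
Hops = 64 - 60 = 4

4


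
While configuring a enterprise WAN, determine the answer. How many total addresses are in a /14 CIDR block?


Given: CIDR prefix /14
Host bits = 32 - 14 = 18
Total addresses = 2^18 = 262144

262144


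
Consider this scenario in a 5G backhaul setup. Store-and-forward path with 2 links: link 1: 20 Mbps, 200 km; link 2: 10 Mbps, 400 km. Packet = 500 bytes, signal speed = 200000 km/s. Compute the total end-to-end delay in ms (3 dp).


Packet = 500 bytes = 4000 bits. Store-and-forward: sum (t_trans + t_prop) per link.
Link 1: t_trans = 4000/(20*10^6) s = 0.2000 ms; t_prop = 200/200000 s = 1.0000 ms; subtotal = 1.2000 ms
Link 2: t_trans = 4000/(10*10^6) s = 0.4000 ms; t_prop = 400/200000 s = 2.0000 ms; subtotal = 2.4000 ms
End-to-end = 1.2000 + 2.4000 = 3.6000 ms -> 3.600 ms (3 dp)

3.600


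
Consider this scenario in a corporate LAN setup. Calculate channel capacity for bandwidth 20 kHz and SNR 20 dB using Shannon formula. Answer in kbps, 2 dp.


Given: B = 20 kHz, SNR = 20 dB
SNR linear = 10^(20/10) = 100
1 + SNR = 101
log2(101) = 6.6582114828
C = 20 * 1000 * 6.6582114828 = 133164.2297 bps
C = 133.164230 kbps -> 133.16 kbps (2 dp)

133.16


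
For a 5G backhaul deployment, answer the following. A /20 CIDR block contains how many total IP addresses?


Given: CIDR prefix /20
Host bits = 32 - 20 = 12
Total addresses = 2^12 = 4096

4096


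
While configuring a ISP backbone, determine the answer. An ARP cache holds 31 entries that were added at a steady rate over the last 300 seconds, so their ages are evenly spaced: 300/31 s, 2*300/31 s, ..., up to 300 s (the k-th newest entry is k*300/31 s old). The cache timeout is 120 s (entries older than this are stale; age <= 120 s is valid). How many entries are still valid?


Ages are k * 300/31 s for k = 1..31 (spacing = 9.6774 s).
Entry k is valid iff k * 300/31 <= 120 iff k <= 31 * 120 / 300 = 12.4000
n_valid = floor(12.4000) = 12
(n_stale = 31 - 12 = 19)

12


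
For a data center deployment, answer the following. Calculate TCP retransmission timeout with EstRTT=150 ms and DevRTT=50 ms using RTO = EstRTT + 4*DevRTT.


Given: EstRTT = 150 ms, DevRTT = 50 ms
Timeout = EstRTT + 4 * DevRTT
4 * DevRTT = 4 * 50 = 200
Timeout = 150 + 200 = 350 ms

350


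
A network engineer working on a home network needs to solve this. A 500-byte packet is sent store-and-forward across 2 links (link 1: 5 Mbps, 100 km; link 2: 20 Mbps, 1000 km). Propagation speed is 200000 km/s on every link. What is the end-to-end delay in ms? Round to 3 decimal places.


Packet = 500 bytes = 4000 bits. Store-and-forward: sum (t_trans + t_prop) per link.
Link 1: t_trans = 4000/(5*10^6) s = 0.8000 ms; t_prop = 100/200000 s = 0.5000 ms; subtotal = 1.3000 ms
Link 2: t_trans = 4000/(20*10^6) s = 0.2000 ms; t_prop = 1000/200000 s = 5.0000 ms; subtotal = 5.2000 ms
End-to-end = 1.3000 + 5.2000 = 6.5000 ms -> 6.500 ms (3 dp)

6.500


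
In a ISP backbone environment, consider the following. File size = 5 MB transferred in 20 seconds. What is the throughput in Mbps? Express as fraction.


Given: file = 5 MB, time = 20 s
File in Mb = 5 * 8 = 40 Mb
Throughput = 40 / 20 Mbps
Throughput = 2 Mbps

2


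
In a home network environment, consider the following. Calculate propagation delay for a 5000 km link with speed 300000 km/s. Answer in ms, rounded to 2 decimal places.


Given: distance = 5000 km, speed = 300000 km/s
Delay = distance / speed = 5000 / 300000 seconds
Delay in ms = 5000 * 1000 / 300000
Delay = 16.6667 ms
Rounded to 2 dp = 16.67 ms

16.67


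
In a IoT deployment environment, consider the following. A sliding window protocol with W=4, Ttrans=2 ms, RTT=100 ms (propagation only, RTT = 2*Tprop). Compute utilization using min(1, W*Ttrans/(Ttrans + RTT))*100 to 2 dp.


Given: W = 4, Ttrans = 2 ms, RTT = 100 ms (= 2 * Tprop, Tprop = 50 ms)
Cycle time = Ttrans + RTT = 2 + 100 = 102 ms (first packet sent until its ACK returns)
W * Ttrans = 4 * 2 = 8 ms of sending per cycle
W * Ttrans / (Ttrans + RTT) = 8 / 102 = 0.078431
U = min(1, 0.078431) = 0.078431
U% = 7.84%

7.84


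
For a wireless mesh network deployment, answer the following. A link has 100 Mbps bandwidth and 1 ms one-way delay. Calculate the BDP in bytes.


Given: bandwidth = 100 Mbps, delay = 1 ms
BDP in bits = 100 * 10^6 * 1 / 1000
BDP in bits = 100000
BDP in bytes = 100000 / 8 = 12500

12500


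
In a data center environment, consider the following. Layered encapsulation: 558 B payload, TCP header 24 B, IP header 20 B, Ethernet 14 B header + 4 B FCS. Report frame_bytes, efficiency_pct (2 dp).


TCP segment = 558 + 24 = 582 B
IP packet = 582 + 20 = 602 B
Ethernet frame = 602 + 14 + 4 = 620 B
Efficiency = app / frame = 558 / 620 = 0.900000 = 90.0000% -> 90.00% (2 dp)

620, 90.00


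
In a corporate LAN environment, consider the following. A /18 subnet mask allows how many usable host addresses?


Given: subnet mask /18
Host bits = 32 - 18 = 14
Total addresses = 2^14 = 16384
Usable hosts = 16384 - 2 (network + broadcast) = 16382

16382


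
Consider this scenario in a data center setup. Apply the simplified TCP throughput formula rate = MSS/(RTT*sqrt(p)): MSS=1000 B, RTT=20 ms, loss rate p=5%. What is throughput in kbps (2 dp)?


Given: MSS = 1000 bytes, RTT = 20 ms, loss = 5%
RTT in seconds = 20 / 1000 = 0.02
Loss rate = 5% = 0.05
sqrt(loss) = sqrt(0.05) = 0.223606797750
Throughput (bytes/s) = 1000 / (0.02 * 0.223606797750) = 223606.7977
Throughput (kbps) = 223606.7977 * 8 / 1000 = 1788.854382 -> 1788.85 kbps (2 dp)

1788.85


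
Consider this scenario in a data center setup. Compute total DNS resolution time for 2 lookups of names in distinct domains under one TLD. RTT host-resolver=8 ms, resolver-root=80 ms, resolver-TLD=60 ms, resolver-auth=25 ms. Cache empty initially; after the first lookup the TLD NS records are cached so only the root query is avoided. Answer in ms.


Lookup 1 (cold cache): local + root + TLD + auth = 8 + 80 + 60 + 25 = 173 ms
Lookups 2..2 (TLD NS cached -> skip root; new domain -> still ask TLD and auth): local + TLD + auth = 8 + 60 + 25 = 93 ms each
Remaining 1 lookups: 1 * 93 = 93 ms
Total = 173 + 93 = 266 ms

266


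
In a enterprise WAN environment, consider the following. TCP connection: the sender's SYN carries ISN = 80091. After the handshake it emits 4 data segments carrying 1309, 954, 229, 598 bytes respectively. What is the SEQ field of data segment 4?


The SYN occupies sequence number ISN = 80091, so the first data byte is ISN + 1 = 80092.
SEQ of data segment i = (ISN + 1) + sum of payload sizes of segments 1..i-1.
Segment 1: SEQ = 80092, payload = 1309 bytes
Segment 2: SEQ = 81401, payload = 954 bytes
Segment 3: SEQ = 82355, payload = 229 bytes
Segment 4: SEQ = 82584, payload = 598 bytes
SEQ of segment 4 = 80092 + 1309 + 954 + 229 = 82584

82584


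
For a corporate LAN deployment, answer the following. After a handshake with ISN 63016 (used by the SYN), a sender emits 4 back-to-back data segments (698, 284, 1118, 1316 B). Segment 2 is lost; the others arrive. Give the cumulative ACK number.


SYN uses sequence number 63016; first data byte = ISN + 1 = 63017.
Segment 1: SEQ = 63017, len = 698 B, covers [63017, 63714]
Segment 2: SEQ = 63715, len = 284 B, covers [63715, 63998] [LOST]
Segment 3: SEQ = 63999, len = 1118 B, covers [63999, 65116]
Segment 4: SEQ = 65117, len = 1316 B, covers [65117, 66432]
In-order data received: bytes [63017, 63714] (segments 1..1).
Segment 2 missing -> gap begins at byte 63715; later segments buffered out of order.
Cumulative ACK = next expected in-order byte = 63017 + 698 = 63715

63715


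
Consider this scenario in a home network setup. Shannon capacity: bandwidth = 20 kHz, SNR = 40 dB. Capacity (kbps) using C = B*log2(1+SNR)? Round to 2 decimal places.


Given: B = 20 kHz, SNR = 40 dB
SNR linear = 10^(40/10) = 10000
1 + SNR = 10001
log2(10001) = 13.2878566418
C = 20 * 1000 * 13.2878566418 = 265757.1328 bps
C = 265.757133 kbps -> 265.76 kbps (2 dp)

265.76


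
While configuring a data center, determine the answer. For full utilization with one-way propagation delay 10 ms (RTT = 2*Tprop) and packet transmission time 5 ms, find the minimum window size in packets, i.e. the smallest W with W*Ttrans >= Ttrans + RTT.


Given: Ttrans = 5 ms, RTT = 20 ms (= 2 * Tprop, Tprop = 10 ms)
Time until first ACK returns = Ttrans + RTT = 5 + 20 = 25 ms
Need W * Ttrans >= Ttrans + RTT  ->  W >= (Ttrans + RTT) / Ttrans
(Ttrans + RTT) / Ttrans = 25 / 5 = 5
W_min = ceil(5) = 5

5


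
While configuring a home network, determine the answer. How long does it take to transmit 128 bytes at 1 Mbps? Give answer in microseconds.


Given: packet = 128 bytes, bandwidth = 1 Mbps
Packet in bits = 128 * 8 = 1024 bits
Bandwidth = 1 * 10^6 = 1000000 bps
Time = 1024 / 1000000 seconds
Time in us = 1024 * 10^6 / 1000000 = 1024

1024


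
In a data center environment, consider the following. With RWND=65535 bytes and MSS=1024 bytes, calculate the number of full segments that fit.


Given: RWND = 65535 bytes, MSS = 1024 bytes
Full segments = floor(RWND / MSS)
Full segments = floor(65535 / 1024)
Full segments = floor(63.999) = 63

63


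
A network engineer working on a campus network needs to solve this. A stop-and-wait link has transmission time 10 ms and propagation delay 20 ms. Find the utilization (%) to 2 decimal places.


Given: Ttrans = 10 ms, Tprop = 20 ms
RTT = 2 * Tprop = 2 * 20 = 40 ms
U = Ttrans / (Ttrans + RTT)
U = 10 / (10 + 40)
U = 10 / 50 = 0.2
U% = 20.00%

20.00


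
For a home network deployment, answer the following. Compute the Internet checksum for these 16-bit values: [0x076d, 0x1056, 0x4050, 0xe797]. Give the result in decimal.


Given words: [0x076d, 0x1056, 0x4050, 0xe797]
Step 1: Sum all words
Raw sum = 1901 + 4182 + 16464 + 59287 = 81834
Step 2: Fold carry: (16298 + 1) = 16299
One's complement = ~16299 & 0xFFFF = 49236

49236


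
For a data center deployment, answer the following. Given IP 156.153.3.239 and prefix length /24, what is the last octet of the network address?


Given: IP = 156.153.3.239, prefix = /24
Subnet mask = 255.255.255.0
Last octet of IP: 239
Last octet of mask: 0
Network last octet = 239 AND 0 = 0

0
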